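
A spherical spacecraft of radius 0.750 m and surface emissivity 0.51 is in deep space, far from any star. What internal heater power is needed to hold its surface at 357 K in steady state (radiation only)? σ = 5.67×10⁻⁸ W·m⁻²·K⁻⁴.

P ≈ 3320 W

P = εσ·4πr²·T⁴.
4πr² = 7.069 m²; T⁴ = 1.624×10¹⁰ K⁴.
P = 0.51·5.67×10⁻⁸·7.069·1.624×10¹⁰.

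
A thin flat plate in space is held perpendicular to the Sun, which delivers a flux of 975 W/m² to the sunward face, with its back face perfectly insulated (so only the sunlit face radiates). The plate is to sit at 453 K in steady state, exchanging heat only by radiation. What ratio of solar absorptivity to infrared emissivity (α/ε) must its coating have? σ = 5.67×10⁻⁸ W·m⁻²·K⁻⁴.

Balance: αS·A = εσ·1A·T⁴ ⇒ α/ε = σT⁴/S.
α/ε = 5.67×10⁻⁸·(453)⁴/975 = 5.67×10⁻⁸·4.211×10¹⁰/975.

α/ε ≈ 2.45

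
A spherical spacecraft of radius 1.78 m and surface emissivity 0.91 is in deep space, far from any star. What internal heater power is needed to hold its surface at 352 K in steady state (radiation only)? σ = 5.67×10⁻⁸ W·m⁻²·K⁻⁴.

P ≈ 31500 W

P = εσ·4πr²·T⁴.
4πr² = 39.82 m²; T⁴ = 1.535×10¹⁰ K⁴.
P = 0.91·5.67×10⁻⁸·39.82·1.535×10¹⁰.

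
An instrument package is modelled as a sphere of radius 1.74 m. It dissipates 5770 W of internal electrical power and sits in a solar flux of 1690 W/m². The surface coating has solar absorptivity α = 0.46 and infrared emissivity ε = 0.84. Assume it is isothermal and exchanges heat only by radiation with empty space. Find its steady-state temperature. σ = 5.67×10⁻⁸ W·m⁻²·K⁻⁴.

At steady state, absorbed solar power + internal power = radiated power.
Absorbed: α·S·A_cross = 0.46·1690·9.511 = 7394 W (cross-section πr²).
Total input = 7394 + 5770 = 13160 W.
Radiated: εσ·A_surf·T⁴ with A_surf = 4πr² = 38.05 m².
T⁴ = 13160/(0.84·5.67×10⁻⁸·38.05) = 7.265×10⁹ K⁴.

T ≈ 292 K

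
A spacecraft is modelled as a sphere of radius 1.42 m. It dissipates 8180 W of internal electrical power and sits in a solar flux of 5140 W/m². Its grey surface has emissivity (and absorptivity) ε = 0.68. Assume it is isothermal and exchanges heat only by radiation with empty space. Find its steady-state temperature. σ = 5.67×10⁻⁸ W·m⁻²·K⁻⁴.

T ≈ 420 K

At steady state, absorbed solar power + internal power = radiated power.
Absorbed: α·S·A_cross = 0.68·5140·6.335 = 22140 W (cross-section πr²).
Total input = 22140 + 8180 = 30320 W.
Radiated: εσ·A_surf·T⁴ with A_surf = 4πr² = 25.34 m².
T⁴ = 30320/(0.68·5.67×10⁻⁸·25.34) = 3.104×10¹⁰ K⁴.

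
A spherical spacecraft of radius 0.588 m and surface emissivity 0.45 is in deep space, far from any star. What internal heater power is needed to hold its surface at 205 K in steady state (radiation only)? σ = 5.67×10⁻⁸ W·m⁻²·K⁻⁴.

P = εσ·4πr²·T⁴.
4πr² = 4.345 m²; T⁴ = 1.766×10⁹ K⁴.
P = 0.45·5.67×10⁻⁸·4.345·1.766×10⁹.

P ≈ 196 W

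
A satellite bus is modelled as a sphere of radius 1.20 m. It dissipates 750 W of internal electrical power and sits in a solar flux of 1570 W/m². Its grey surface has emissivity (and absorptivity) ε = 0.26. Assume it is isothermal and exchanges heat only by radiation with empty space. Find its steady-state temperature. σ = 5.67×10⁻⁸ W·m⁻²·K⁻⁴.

T ≈ 314 K

At steady state, absorbed solar power + internal power = radiated power.
Absorbed: α·S·A_cross = 0.26·1570·4.524 = 1847 W (cross-section πr²).
Total input = 1847 + 750 = 2597 W.
Radiated: εσ·A_surf·T⁴ with A_surf = 4πr² = 18.10 m².
T⁴ = 2597/(0.26·5.67×10⁻⁸·18.10) = 9.734×10⁹ K⁴.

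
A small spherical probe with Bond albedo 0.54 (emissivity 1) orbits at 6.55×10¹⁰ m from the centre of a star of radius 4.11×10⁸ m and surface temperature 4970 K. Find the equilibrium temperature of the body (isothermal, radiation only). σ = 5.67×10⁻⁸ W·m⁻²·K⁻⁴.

The star's surface emits σT_*⁴; at distance d the flux is S = σT_*⁴(R_*/d)².
S = 5.67×10⁻⁸·(4970)⁴·(4.11×10⁸/6.55×10¹⁰)² = 1362 W/m².
For an isothermal sphere T⁴ = (1−a)S/(4σ) = 2.763×10⁹ K⁴.

T ≈ 229 K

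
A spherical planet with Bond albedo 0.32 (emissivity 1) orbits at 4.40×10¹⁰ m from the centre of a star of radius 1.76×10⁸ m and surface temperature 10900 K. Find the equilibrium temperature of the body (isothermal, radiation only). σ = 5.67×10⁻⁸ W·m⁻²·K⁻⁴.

The star's surface emits σT_*⁴; at distance d the flux is S = σT_*⁴(R_*/d)².
S = 5.67×10⁻⁸·(10900)⁴·(1.76×10⁸/4.40×10¹⁰)² = 12810 W/m².
For an isothermal sphere T⁴ = (1−a)S/(4σ) = 3.840×10¹⁰ K⁴.

T ≈ 443 K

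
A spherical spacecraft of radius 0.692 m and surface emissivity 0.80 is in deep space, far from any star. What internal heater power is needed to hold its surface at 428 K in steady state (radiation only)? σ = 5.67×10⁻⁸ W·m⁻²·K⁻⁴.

P = εσ·4πr²·T⁴.
4πr² = 6.018 m²; T⁴ = 3.356×10¹⁰ K⁴.
P = 0.80·5.67×10⁻⁸·6.018·3.356×10¹⁰.

P ≈ 9160 W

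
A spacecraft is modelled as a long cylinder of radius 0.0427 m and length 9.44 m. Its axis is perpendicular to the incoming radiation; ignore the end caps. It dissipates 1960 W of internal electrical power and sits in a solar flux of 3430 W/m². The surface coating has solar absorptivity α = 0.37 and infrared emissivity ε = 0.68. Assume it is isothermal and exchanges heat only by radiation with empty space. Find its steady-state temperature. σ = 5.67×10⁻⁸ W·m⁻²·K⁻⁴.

T ≈ 418 K

At steady state, absorbed solar power + internal power = radiated power.
Absorbed: α·S·A_cross = 0.37·3430·0.8062 = 1023 W (cross-section 2rL).
Total input = 1023 + 1960 = 2983 W.
Radiated: εσ·A_surf·T⁴ with A_surf = 2πrL = 2.533 m².
T⁴ = 2983/(0.68·5.67×10⁻⁸·2.533) = 3.055×10¹⁰ K⁴.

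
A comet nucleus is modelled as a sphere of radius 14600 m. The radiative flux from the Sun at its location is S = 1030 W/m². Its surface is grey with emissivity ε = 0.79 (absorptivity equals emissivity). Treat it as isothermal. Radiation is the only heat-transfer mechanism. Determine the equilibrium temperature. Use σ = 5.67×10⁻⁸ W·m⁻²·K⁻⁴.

T ≈ 260 K

At equilibrium, absorbed power = emitted power.
Absorbing cross-section = πr² = 6.697×10⁸ m²; emitting surface = 4πr² = 2.679×10⁹ m² (ratio 4).
εS·A_cross = εσ·A_surf·T⁴  ⇒  T⁴ = S/(4σ)   (ε cancels).
T⁴ = 1030/(4·5.67×10⁻⁸) = 4.541×10⁹ K⁴.
T = (4.541×10⁹)^(1/4).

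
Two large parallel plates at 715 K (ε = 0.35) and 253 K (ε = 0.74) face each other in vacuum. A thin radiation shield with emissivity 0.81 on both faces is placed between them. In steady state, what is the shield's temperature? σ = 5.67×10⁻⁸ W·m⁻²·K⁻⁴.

T_s ≈ 550 K

In steady state the net flux on the hot side equals that on the cold side.
σ(T₁⁴−T_s⁴)/D₁ = σ(T_s⁴−T₂⁴)/D₂, with D₁ = 1/ε₁+1/ε_s−1 = 3.092, D₂ = 1/ε_s+1/ε₂−1 = 1.586.
Solve for T_s⁴: T_s⁴ = (D₂·T₁⁴ + D₁·T₂⁴)/(D₁+D₂) = 9.132×10¹⁰ K⁴.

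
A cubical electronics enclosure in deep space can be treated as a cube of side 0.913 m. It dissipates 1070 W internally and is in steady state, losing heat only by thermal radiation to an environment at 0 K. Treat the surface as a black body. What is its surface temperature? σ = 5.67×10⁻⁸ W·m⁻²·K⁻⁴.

T ≈ 248 K

Steady state: internal power = radiated power, P = εσA T⁴.
Radiating area A = 6L² = 5.001 m².
T⁴ = P/(εσA) = 1070/(1.0·5.67×10⁻⁸·5.001) = 3.773×10⁹ K⁴.
T = (3.773×10⁹)^(1/4).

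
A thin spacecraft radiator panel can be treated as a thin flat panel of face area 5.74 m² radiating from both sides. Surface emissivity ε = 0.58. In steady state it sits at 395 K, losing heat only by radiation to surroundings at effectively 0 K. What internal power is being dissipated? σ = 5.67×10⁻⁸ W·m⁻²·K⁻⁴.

Steady state: P = εσA T⁴.
A = 2·5.74 = 11.48 m²; T⁴ = (395)⁴ = 2.434×10¹⁰ K⁴.
P = 0.58 × 5.67×10⁻⁸ × 11.48 × 2.434×10¹⁰.

P ≈ 9190 W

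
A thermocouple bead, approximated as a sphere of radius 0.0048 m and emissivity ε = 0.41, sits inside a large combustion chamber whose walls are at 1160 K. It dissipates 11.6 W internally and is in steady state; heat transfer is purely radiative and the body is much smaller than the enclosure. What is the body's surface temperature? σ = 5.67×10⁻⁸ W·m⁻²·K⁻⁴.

T ≈ 1370 K

For a small grey body in a large enclosure, net radiated power = εσA(T⁴ − T_w⁴).
Steady state: P = εσA(T⁴ − T_w⁴) with A = 4πr² = 2.895×10⁻⁴ m².
T⁴ = P/(εσA) + T_w⁴ = 11.6/(0.41·5.67×10⁻⁸·2.895×10⁻⁴) + (1160)⁴
    = 1.723×10¹² + 1.811×10¹² = 3.534×10¹² K⁴.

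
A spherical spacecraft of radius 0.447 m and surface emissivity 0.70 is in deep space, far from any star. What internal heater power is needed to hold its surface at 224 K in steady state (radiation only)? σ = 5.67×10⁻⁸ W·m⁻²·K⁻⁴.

P = εσ·4πr²·T⁴.
4πr² = 2.511 m²; T⁴ = 2.518×10⁹ K⁴.
P = 0.70·5.67×10⁻⁸·2.511·2.518×10⁹.

P ≈ 251 W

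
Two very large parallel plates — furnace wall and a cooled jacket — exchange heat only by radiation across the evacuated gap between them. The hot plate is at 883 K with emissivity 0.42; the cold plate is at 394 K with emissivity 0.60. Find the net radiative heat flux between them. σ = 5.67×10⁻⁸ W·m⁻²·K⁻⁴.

q ≈ 10900 W/m²

For two infinite grey parallel plates, q = σ(T₁⁴ − T₂⁴)/(1/ε₁ + 1/ε₂ − 1).
T₁⁴ − T₂⁴ = 6.079×10¹¹ − 2.410×10¹⁰ = 5.838×10¹¹ K⁴.
1/ε₁ + 1/ε₂ − 1 = 2.381 + 1.667 − 1 = 3.048.
q = 5.67×10⁻⁸ × 5.838×10¹¹ / 3.048.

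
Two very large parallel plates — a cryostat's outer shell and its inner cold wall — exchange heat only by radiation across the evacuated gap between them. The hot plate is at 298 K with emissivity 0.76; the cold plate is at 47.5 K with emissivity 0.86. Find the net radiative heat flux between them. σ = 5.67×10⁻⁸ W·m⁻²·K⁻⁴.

q ≈ 302 W/m²

For two infinite grey parallel plates, q = σ(T₁⁴ − T₂⁴)/(1/ε₁ + 1/ε₂ − 1).
T₁⁴ − T₂⁴ = 7.886×10⁹ − 5.091×10⁶ = 7.881×10⁹ K⁴.
1/ε₁ + 1/ε₂ − 1 = 1.316 + 1.163 − 1 = 1.479.
q = 5.67×10⁻⁸ × 7.881×10⁹ / 1.479.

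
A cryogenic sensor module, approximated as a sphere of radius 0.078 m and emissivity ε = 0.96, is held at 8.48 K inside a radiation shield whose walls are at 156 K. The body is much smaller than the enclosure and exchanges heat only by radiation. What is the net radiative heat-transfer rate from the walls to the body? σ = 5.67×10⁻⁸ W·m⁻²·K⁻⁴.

P_net ≈ 2.46 W

For a small grey body in a large enclosure: P_net = εσA(T_body⁴ − T_wall⁴).
A = 4πr² = 0.07645 m²; T_body⁴ − T_wall⁴ = 5171 − 5.922×10⁸ = -5.922×10⁸ K⁴.
|P_net| = 0.96·5.67×10⁻⁸·0.07645·5.922×10⁸.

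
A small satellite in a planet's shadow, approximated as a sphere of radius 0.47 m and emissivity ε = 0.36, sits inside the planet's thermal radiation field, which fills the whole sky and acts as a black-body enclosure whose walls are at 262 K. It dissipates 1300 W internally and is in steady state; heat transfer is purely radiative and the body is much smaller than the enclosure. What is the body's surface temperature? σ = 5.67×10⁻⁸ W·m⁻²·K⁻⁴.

T ≈ 408 K

For a small grey body in a large enclosure, net radiated power = εσA(T⁴ − T_w⁴).
Steady state: P = εσA(T⁴ − T_w⁴) with A = 4πr² = 2.776 m².
T⁴ = P/(εσA) + T_w⁴ = 1300/(0.36·5.67×10⁻⁸·2.776) + (262)⁴
    = 2.294×10¹⁰ + 4.712×10⁹ = 2.766×10¹⁰ K⁴.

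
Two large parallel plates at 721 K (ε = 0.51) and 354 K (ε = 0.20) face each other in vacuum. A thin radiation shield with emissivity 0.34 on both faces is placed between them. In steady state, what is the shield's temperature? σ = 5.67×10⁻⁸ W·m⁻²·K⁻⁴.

In steady state the net flux on the hot side equals that on the cold side.
σ(T₁⁴−T_s⁴)/D₁ = σ(T_s⁴−T₂⁴)/D₂, with D₁ = 1/ε₁+1/ε_s−1 = 3.902, D₂ = 1/ε_s+1/ε₂−1 = 6.941.
Solve for T_s⁴: T_s⁴ = (D₂·T₁⁴ + D₁·T₂⁴)/(D₁+D₂) = 1.786×10¹¹ K⁴.

T_s ≈ 650 K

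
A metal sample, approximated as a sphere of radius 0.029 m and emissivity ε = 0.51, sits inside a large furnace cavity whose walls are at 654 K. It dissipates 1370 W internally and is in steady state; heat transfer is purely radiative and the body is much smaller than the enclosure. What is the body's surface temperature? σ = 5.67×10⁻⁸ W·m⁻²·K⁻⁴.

T ≈ 1470 K

For a small grey body in a large enclosure, net radiated power = εσA(T⁴ − T_w⁴).
Steady state: P = εσA(T⁴ − T_w⁴) with A = 4πr² = 0.01057 m².
T⁴ = P/(εσA) + T_w⁴ = 1370/(0.51·5.67×10⁻⁸·0.01057) + (654)⁴
    = 4.483×10¹² + 1.829×10¹¹ = 4.666×10¹² K⁴.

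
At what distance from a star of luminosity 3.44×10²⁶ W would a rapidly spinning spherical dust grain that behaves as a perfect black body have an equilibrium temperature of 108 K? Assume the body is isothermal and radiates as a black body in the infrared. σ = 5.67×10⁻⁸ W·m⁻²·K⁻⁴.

d ≈ 9.42×10¹¹ m

For an isothermal black-emitting sphere, (1−a)S·πr² = σ·4πr²·T⁴ ⇒ S = 4σT⁴/(1−a).
S = 4·5.67×10⁻⁸·(108)⁴/1.00 = 30.86 W/m².
Flux falls as S = L/(4πd²), so d = √(L/(4πS)) = √(3.44×10²⁶/(4π·30.86)).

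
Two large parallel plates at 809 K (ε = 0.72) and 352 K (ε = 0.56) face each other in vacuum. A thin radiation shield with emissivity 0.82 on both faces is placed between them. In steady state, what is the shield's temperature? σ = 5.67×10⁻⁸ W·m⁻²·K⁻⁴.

T_s ≈ 703 K

In steady state the net flux on the hot side equals that on the cold side.
σ(T₁⁴−T_s⁴)/D₁ = σ(T_s⁴−T₂⁴)/D₂, with D₁ = 1/ε₁+1/ε_s−1 = 1.608, D₂ = 1/ε_s+1/ε₂−1 = 2.005.
Solve for T_s⁴: T_s⁴ = (D₂·T₁⁴ + D₁·T₂⁴)/(D₁+D₂) = 2.445×10¹¹ K⁴.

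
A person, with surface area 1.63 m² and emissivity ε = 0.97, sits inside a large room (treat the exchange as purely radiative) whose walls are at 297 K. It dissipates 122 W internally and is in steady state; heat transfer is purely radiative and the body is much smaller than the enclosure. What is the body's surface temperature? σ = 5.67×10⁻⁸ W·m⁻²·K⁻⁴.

For a small grey body in a large enclosure, net radiated power = εσA(T⁴ − T_w⁴).
Steady state: P = εσA(T⁴ − T_w⁴) with A = 1.63 m².
T⁴ = P/(εσA) + T_w⁴ = 122/(0.97·5.67×10⁻⁸·1.630) + (297)⁴
    = 1.361×10⁹ + 7.781×10⁹ = 9.142×10⁹ K⁴.

T ≈ 309 K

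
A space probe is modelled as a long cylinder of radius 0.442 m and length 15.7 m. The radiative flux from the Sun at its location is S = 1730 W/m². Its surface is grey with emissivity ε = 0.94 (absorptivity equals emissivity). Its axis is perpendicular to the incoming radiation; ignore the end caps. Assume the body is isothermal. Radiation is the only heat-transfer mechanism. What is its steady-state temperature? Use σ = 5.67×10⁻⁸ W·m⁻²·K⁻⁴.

T ≈ 314 K

At equilibrium, absorbed power = emitted power.
Absorbing cross-section = 2rL = 13.88 m²; emitting surface = 2πrL = 43.60 m² (ratio π).
εS·A_cross = εσ·A_surf·T⁴  ⇒  T⁴ = S/(πσ)   (ε cancels).
T⁴ = 1730/(π·5.67×10⁻⁸) = 9.712×10⁹ K⁴.
T = (9.712×10⁹)^(1/4).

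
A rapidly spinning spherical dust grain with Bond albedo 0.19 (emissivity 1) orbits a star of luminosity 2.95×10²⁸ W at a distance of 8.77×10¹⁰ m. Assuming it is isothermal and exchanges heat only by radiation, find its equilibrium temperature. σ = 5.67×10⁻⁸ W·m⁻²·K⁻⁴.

First find the stellar flux at distance d: S = L/(4πd²) = 2.95×10²⁸/(4π·(8.77×10¹⁰)²) = 3.052×10⁵ W/m².
For an isothermal sphere, absorbed (1−a)S·πr² = emitted σ·4πr²·T⁴, so T⁴ = (1−a)S/(4σ).
T⁴ = 0.810·3.052×10⁵/(4·5.67×10⁻⁸) = 1.090×10¹² K⁴.

T ≈ 1020 K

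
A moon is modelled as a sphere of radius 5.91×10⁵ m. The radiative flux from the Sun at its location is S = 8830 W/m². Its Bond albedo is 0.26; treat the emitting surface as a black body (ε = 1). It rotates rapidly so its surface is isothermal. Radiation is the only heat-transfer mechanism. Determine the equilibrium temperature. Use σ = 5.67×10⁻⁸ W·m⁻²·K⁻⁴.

T ≈ 412 K

At equilibrium, absorbed power = emitted power.
Absorbing cross-section = πr² = 1.097×10¹² m²; emitting surface = 4πr² = 4.389×10¹² m² (ratio 4).
(1−a)S·A_cross = εσ·A_surf·T⁴  ⇒  T⁴ = (1−a)S/(4σ).
T⁴ = 0.740·8830/(4·5.67×10⁻⁸) = 2.881×10¹⁰ K⁴.
T = (2.881×10¹⁰)^(1/4).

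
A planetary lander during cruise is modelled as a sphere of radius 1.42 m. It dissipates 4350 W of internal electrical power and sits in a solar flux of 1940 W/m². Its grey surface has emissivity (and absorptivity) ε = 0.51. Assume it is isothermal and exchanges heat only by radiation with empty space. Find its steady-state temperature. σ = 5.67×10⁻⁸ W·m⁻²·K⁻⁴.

T ≈ 347 K

At steady state, absorbed solar power + internal power = radiated power.
Absorbed: α·S·A_cross = 0.51·1940·6.335 = 6268 W (cross-section πr²).
Total input = 6268 + 4350 = 10620 W.
Radiated: εσ·A_surf·T⁴ with A_surf = 4πr² = 25.34 m².
T⁴ = 10620/(0.51·5.67×10⁻⁸·25.34) = 1.449×10¹⁰ K⁴.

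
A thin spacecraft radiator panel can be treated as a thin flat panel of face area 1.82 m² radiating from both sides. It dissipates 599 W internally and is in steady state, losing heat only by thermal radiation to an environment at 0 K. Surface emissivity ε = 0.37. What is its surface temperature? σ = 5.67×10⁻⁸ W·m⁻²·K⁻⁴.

T ≈ 298 K

Steady state: internal power = radiated power, P = εσA T⁴.
Radiating area A = 2·1.82 = 3.640 m².
T⁴ = P/(εσA) = 599/(0.37·5.67×10⁻⁸·3.640) = 7.844×10⁹ K⁴.
T = (7.844×10⁹)^(1/4).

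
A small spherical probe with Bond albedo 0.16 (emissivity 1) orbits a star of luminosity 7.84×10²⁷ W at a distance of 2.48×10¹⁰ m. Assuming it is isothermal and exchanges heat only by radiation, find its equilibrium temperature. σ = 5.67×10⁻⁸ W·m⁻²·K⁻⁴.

First find the stellar flux at distance d: S = L/(4πd²) = 7.84×10²⁷/(4π·(2.48×10¹⁰)²) = 1.014×10⁶ W/m².
For an isothermal sphere, absorbed (1−a)S·πr² = emitted σ·4πr²·T⁴, so T⁴ = (1−a)S/(4σ).
T⁴ = 0.840·1.014×10⁶/(4·5.67×10⁻⁸) = 3.757×10¹² K⁴.

T ≈ 1390 K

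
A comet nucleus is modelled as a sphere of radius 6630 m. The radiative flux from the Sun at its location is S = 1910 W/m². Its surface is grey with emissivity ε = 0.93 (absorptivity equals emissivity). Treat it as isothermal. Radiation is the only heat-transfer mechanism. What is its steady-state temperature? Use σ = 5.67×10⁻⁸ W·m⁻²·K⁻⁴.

At equilibrium, absorbed power = emitted power.
Absorbing cross-section = πr² = 1.381×10⁸ m²; emitting surface = 4πr² = 5.524×10⁸ m² (ratio 4).
εS·A_cross = εσ·A_surf·T⁴  ⇒  T⁴ = S/(4σ)   (ε cancels).
T⁴ = 1910/(4·5.67×10⁻⁸) = 8.422×10⁹ K⁴.
T = (8.422×10⁹)^(1/4).

T ≈ 303 K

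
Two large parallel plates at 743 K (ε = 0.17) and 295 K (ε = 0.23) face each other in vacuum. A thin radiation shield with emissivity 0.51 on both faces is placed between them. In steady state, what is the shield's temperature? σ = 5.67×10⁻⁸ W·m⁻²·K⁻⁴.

T_s ≈ 609 K

In steady state the net flux on the hot side equals that on the cold side.
σ(T₁⁴−T_s⁴)/D₁ = σ(T_s⁴−T₂⁴)/D₂, with D₁ = 1/ε₁+1/ε_s−1 = 6.843, D₂ = 1/ε_s+1/ε₂−1 = 5.309.
Solve for T_s⁴: T_s⁴ = (D₂·T₁⁴ + D₁·T₂⁴)/(D₁+D₂) = 1.374×10¹¹ K⁴.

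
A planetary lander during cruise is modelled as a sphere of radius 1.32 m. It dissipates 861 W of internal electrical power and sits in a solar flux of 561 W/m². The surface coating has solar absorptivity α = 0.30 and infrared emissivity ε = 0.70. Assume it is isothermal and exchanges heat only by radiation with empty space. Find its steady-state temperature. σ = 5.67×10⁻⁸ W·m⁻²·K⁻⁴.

T ≈ 213 K

At steady state, absorbed solar power + internal power = radiated power.
Absorbed: α·S·A_cross = 0.30·561·5.474 = 921.3 W (cross-section πr²).
Total input = 921.3 + 861 = 1782 W.
Radiated: εσ·A_surf·T⁴ with A_surf = 4πr² = 21.90 m².
T⁴ = 1782/(0.70·5.67×10⁻⁸·21.90) = 2.051×10⁹ K⁴.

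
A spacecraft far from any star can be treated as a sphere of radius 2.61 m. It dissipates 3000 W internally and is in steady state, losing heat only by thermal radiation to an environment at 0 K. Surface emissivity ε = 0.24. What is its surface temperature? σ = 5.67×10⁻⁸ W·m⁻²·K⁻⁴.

Steady state: internal power = radiated power, P = εσA T⁴.
Radiating area A = 4πr² = 85.60 m².
T⁴ = P/(εσA) = 3000/(0.24·5.67×10⁻⁸·85.60) = 2.575×10⁹ K⁴.
T = (2.575×10⁹)^(1/4).

T ≈ 225 K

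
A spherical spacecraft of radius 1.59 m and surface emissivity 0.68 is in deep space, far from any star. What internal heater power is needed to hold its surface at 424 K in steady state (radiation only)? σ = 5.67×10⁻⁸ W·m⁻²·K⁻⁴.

P = εσ·4πr²·T⁴.
4πr² = 31.77 m²; T⁴ = 3.232×10¹⁰ K⁴.
P = 0.68·5.67×10⁻⁸·31.77·3.232×10¹⁰.

P ≈ 39600 W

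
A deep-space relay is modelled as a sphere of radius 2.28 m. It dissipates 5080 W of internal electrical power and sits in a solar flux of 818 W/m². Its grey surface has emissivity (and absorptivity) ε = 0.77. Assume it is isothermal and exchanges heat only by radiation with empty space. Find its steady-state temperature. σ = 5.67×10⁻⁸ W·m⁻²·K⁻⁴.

At steady state, absorbed solar power + internal power = radiated power.
Absorbed: α·S·A_cross = 0.77·818·16.33 = 10290 W (cross-section πr²).
Total input = 10290 + 5080 = 15370 W.
Radiated: εσ·A_surf·T⁴ with A_surf = 4πr² = 65.33 m².
T⁴ = 15370/(0.77·5.67×10⁻⁸·65.33) = 5.388×10⁹ K⁴.

T ≈ 271 K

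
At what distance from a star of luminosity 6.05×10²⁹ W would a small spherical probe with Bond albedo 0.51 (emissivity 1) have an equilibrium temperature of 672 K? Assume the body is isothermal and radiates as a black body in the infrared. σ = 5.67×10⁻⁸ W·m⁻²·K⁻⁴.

d ≈ 7.14×10¹¹ m

For an isothermal black-emitting sphere, (1−a)S·πr² = σ·4πr²·T⁴ ⇒ S = 4σT⁴/(1−a).
S = 4·5.67×10⁻⁸·(672)⁴/0.490 = 94390 W/m².
Flux falls as S = L/(4πd²), so d = √(L/(4πS)) = √(6.05×10²⁹/(4π·94390)).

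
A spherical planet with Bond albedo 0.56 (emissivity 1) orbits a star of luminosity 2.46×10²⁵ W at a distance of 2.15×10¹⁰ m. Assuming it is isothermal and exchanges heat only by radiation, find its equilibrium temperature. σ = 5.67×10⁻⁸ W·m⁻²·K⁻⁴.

First find the stellar flux at distance d: S = L/(4πd²) = 2.46×10²⁵/(4π·(2.15×10¹⁰)²) = 4235 W/m².
For an isothermal sphere, absorbed (1−a)S·πr² = emitted σ·4πr²·T⁴, so T⁴ = (1−a)S/(4σ).
T⁴ = 0.440·4235/(4·5.67×10⁻⁸) = 8.216×10⁹ K⁴.

T ≈ 301 K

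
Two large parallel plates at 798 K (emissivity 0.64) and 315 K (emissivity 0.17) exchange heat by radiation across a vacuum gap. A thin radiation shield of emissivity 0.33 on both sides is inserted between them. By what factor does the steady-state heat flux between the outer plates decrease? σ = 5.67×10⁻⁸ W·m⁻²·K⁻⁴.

factor ≈ 1.79

Without shield: q₀ = σΔ(T⁴)/(1/ε₁+1/ε₂−1) with denominator 6.445.
With shield the two gaps are in series; the resistances add: (1/ε₁+1/ε_s−1)+(1/ε_s+1/ε₂−1) = 3.593+7.913 = 11.51.
Heat-flux ratio q₀/q = 11.51/6.445.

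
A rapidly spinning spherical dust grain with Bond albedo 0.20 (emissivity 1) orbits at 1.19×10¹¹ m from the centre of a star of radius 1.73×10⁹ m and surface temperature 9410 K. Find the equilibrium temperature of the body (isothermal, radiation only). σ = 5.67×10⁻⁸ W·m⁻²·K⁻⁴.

T ≈ 759 K

The star's surface emits σT_*⁴; at distance d the flux is S = σT_*⁴(R_*/d)².
S = 5.67×10⁻⁸·(9410)⁴·(1.73×10⁹/1.19×10¹¹)² = 93960 W/m².
For an isothermal sphere T⁴ = (1−a)S/(4σ) = 3.314×10¹¹ K⁴.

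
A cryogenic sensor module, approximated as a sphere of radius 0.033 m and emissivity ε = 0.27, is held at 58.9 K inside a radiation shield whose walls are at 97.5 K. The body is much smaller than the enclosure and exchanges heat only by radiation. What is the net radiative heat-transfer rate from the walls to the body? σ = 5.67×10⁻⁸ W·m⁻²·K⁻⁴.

For a small grey body in a large enclosure: P_net = εσA(T_body⁴ − T_wall⁴).
A = 4πr² = 0.01368 m²; T_body⁴ − T_wall⁴ = 1.204×10⁷ − 9.037×10⁷ = -7.833×10⁷ K⁴.
|P_net| = 0.27·5.67×10⁻⁸·0.01368·7.833×10⁷.

P_net ≈ 0.0164 W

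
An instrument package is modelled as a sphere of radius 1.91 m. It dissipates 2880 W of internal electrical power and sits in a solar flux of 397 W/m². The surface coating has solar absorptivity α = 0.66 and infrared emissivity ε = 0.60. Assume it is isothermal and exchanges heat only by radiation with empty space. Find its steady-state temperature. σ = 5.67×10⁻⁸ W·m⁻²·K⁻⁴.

At steady state, absorbed solar power + internal power = radiated power.
Absorbed: α·S·A_cross = 0.66·397·11.46 = 3003 W (cross-section πr²).
Total input = 3003 + 2880 = 5883 W.
Radiated: εσ·A_surf·T⁴ with A_surf = 4πr² = 45.84 m².
T⁴ = 5883/(0.60·5.67×10⁻⁸·45.84) = 3.772×10⁹ K⁴.

T ≈ 248 K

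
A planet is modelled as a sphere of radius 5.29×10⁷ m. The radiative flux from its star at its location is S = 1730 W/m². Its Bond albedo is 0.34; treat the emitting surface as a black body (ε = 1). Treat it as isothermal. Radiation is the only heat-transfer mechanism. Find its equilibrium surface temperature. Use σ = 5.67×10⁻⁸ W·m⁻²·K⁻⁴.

T ≈ 266 K

At equilibrium, absorbed power = emitted power.
Absorbing cross-section = πr² = 8.791×10¹⁵ m²; emitting surface = 4πr² = 3.517×10¹⁶ m² (ratio 4).
(1−a)S·A_cross = εσ·A_surf·T⁴  ⇒  T⁴ = (1−a)S/(4σ).
T⁴ = 0.660·1730/(4·5.67×10⁻⁸) = 5.034×10⁹ K⁴.
T = (5.034×10⁹)^(1/4).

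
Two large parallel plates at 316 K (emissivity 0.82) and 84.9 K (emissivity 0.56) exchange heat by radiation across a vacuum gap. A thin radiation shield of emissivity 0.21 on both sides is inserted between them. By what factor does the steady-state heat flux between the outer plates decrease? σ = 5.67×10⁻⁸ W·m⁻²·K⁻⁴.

Without shield: q₀ = σΔ(T⁴)/(1/ε₁+1/ε₂−1) with denominator 2.005.
With shield the two gaps are in series; the resistances add: (1/ε₁+1/ε_s−1)+(1/ε_s+1/ε₂−1) = 4.981+5.548 = 10.53.
Heat-flux ratio q₀/q = 10.53/2.005.

factor ≈ 5.25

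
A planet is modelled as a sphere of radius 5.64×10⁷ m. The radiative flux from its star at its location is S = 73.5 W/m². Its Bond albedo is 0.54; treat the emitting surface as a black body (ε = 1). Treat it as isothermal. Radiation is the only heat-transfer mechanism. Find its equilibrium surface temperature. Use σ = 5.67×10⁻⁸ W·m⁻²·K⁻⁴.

T ≈ 110 K

At equilibrium, absorbed power = emitted power.
Absorbing cross-section = πr² = 9.993×10¹⁵ m²; emitting surface = 4πr² = 3.997×10¹⁶ m² (ratio 4).
(1−a)S·A_cross = εσ·A_surf·T⁴  ⇒  T⁴ = (1−a)S/(4σ).
T⁴ = 0.460·73.5/(4·5.67×10⁻⁸) = 1.491×10⁸ K⁴.
T = (1.491×10⁸)^(1/4).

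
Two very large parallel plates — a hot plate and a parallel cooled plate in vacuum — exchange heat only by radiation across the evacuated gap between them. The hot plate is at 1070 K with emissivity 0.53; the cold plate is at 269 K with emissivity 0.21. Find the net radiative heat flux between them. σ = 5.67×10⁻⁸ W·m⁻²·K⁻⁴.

For two infinite grey parallel plates, q = σ(T₁⁴ − T₂⁴)/(1/ε₁ + 1/ε₂ − 1).
T₁⁴ − T₂⁴ = 1.311×10¹² − 5.236×10⁹ = 1.306×10¹² K⁴.
1/ε₁ + 1/ε₂ − 1 = 1.887 + 4.762 − 1 = 5.649.
q = 5.67×10⁻⁸ × 1.306×10¹² / 5.649.

q ≈ 13100 W/m²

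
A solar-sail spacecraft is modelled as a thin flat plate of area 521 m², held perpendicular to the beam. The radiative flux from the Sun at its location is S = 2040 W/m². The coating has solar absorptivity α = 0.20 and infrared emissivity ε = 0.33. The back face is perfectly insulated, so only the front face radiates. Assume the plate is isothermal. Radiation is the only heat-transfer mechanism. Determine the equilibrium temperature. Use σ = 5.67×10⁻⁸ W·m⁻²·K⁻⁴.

T ≈ 384 K

At equilibrium, absorbed power = emitted power.
Absorbing cross-section = A = 521.0 m²; emitting surface = A = 521.0 m² (ratio 1).
αS·A_cross = εσ·A_surf·T⁴  ⇒  T⁴ = αS/(ε·1σ).
T⁴ = 0.200·2040/(0.33·1·5.67×10⁻⁸) = 2.181×10¹⁰ K⁴.
T = (2.181×10¹⁰)^(1/4).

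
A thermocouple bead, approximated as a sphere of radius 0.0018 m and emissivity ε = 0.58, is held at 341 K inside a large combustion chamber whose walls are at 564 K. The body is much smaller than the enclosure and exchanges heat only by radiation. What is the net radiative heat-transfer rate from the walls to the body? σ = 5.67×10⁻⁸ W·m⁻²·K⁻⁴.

P_net ≈ 0.117 W

For a small grey body in a large enclosure: P_net = εσA(T_body⁴ − T_wall⁴).
A = 4πr² = 4.072×10⁻⁵ m²; T_body⁴ − T_wall⁴ = 1.352×10¹⁰ − 1.012×10¹¹ = -8.766×10¹⁰ K⁴.
|P_net| = 0.58·5.67×10⁻⁸·4.072×10⁻⁵·8.766×10¹⁰.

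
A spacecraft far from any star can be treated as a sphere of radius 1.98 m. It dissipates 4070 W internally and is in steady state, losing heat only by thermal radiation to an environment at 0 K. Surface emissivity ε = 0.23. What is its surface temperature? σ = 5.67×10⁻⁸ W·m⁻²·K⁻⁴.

T ≈ 282 K

Steady state: internal power = radiated power, P = εσA T⁴.
Radiating area A = 4πr² = 49.27 m².
T⁴ = P/(εσA) = 4070/(0.23·5.67×10⁻⁸·49.27) = 6.335×10⁹ K⁴.
T = (6.335×10⁹)^(1/4).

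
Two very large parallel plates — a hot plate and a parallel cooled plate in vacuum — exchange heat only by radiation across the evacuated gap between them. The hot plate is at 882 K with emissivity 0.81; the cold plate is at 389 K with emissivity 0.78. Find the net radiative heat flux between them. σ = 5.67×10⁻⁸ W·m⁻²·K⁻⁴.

For two infinite grey parallel plates, q = σ(T₁⁴ − T₂⁴)/(1/ε₁ + 1/ε₂ − 1).
T₁⁴ − T₂⁴ = 6.052×10¹¹ − 2.290×10¹⁰ = 5.823×10¹¹ K⁴.
1/ε₁ + 1/ε₂ − 1 = 1.235 + 1.282 − 1 = 1.517.
q = 5.67×10⁻⁸ × 5.823×10¹¹ / 1.517.

q ≈ 21800 W/m²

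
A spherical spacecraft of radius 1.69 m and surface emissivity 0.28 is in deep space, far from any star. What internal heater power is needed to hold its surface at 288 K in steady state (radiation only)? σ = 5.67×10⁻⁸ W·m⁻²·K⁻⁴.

P ≈ 3920 W

P = εσ·4πr²·T⁴.
4πr² = 35.89 m²; T⁴ = 6.880×10⁹ K⁴.
P = 0.28·5.67×10⁻⁸·35.89·6.880×10⁹.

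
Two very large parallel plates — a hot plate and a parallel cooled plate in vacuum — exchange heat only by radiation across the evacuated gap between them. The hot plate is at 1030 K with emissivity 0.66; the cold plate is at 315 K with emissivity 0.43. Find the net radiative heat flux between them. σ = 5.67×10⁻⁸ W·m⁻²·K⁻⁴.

For two infinite grey parallel plates, q = σ(T₁⁴ − T₂⁴)/(1/ε₁ + 1/ε₂ − 1).
T₁⁴ − T₂⁴ = 1.126×10¹² − 9.846×10⁹ = 1.116×10¹² K⁴.
1/ε₁ + 1/ε₂ − 1 = 1.515 + 2.326 − 1 = 2.841.
q = 5.67×10⁻⁸ × 1.116×10¹² / 2.841.

q ≈ 22300 W/m²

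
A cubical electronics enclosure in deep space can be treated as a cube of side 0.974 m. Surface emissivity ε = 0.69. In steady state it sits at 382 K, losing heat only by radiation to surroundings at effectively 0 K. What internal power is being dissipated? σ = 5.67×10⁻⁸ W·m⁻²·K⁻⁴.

P ≈ 4740 W

Steady state: P = εσA T⁴.
A = 6L² = 5.692 m²; T⁴ = (382)⁴ = 2.129×10¹⁰ K⁴.
P = 0.69 × 5.67×10⁻⁸ × 5.692 × 2.129×10¹⁰.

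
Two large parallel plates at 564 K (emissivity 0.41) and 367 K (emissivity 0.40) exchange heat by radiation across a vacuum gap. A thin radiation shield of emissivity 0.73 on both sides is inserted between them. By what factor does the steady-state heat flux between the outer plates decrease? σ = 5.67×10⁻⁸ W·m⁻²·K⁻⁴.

Without shield: q₀ = σΔ(T⁴)/(1/ε₁+1/ε₂−1) with denominator 3.939.
With shield the two gaps are in series; the resistances add: (1/ε₁+1/ε_s−1)+(1/ε_s+1/ε₂−1) = 2.809+2.870 = 5.679.
Heat-flux ratio q₀/q = 5.679/3.939.

factor ≈ 1.44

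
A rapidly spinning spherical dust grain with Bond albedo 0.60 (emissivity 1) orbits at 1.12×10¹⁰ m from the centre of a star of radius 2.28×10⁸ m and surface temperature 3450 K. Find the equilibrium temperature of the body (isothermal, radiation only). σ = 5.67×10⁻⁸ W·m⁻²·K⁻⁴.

The star's surface emits σT_*⁴; at distance d the flux is S = σT_*⁴(R_*/d)².
S = 5.67×10⁻⁸·(3450)⁴·(2.28×10⁸/1.12×10¹⁰)² = 3329 W/m².
For an isothermal sphere T⁴ = (1−a)S/(4σ) = 5.871×10⁹ K⁴.

T ≈ 277 K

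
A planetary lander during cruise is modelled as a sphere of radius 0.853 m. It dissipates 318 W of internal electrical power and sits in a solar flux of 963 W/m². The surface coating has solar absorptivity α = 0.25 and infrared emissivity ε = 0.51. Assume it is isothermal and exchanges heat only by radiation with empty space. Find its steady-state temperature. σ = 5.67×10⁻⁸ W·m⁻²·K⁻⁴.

At steady state, absorbed solar power + internal power = radiated power.
Absorbed: α·S·A_cross = 0.25·963·2.286 = 550.3 W (cross-section πr²).
Total input = 550.3 + 318 = 868.3 W.
Radiated: εσ·A_surf·T⁴ with A_surf = 4πr² = 9.143 m².
T⁴ = 868.3/(0.51·5.67×10⁻⁸·9.143) = 3.284×10⁹ K⁴.

T ≈ 239 K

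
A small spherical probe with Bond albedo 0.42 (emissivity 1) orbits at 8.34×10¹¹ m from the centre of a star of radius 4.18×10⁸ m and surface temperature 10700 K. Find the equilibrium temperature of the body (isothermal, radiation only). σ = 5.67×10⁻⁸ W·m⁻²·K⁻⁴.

The star's surface emits σT_*⁴; at distance d the flux is S = σT_*⁴(R_*/d)².
S = 5.67×10⁻⁸·(10700)⁴·(4.18×10⁸/8.34×10¹¹)² = 186.7 W/m².
For an isothermal sphere T⁴ = (1−a)S/(4σ) = 4.774×10⁸ K⁴.

T ≈ 148 K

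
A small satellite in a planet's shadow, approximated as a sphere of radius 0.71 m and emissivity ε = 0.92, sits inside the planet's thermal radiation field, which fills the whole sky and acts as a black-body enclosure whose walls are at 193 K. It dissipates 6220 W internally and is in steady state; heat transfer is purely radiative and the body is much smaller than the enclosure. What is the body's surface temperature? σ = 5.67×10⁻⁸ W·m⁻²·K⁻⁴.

For a small grey body in a large enclosure, net radiated power = εσA(T⁴ − T_w⁴).
Steady state: P = εσA(T⁴ − T_w⁴) with A = 4πr² = 6.335 m².
T⁴ = P/(εσA) + T_w⁴ = 6220/(0.92·5.67×10⁻⁸·6.335) + (193)⁴
    = 1.882×10¹⁰ + 1.387×10⁹ = 2.021×10¹⁰ K⁴.

T ≈ 377 K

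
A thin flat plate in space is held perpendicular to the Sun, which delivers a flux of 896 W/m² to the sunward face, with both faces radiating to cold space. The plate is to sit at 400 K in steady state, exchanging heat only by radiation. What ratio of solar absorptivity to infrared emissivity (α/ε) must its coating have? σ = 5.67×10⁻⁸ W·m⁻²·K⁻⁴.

Balance: αS·A = εσ·2A·T⁴ ⇒ α/ε = 2σT⁴/S.
α/ε = 2·5.67×10⁻⁸·(400)⁴/896 = 2·5.67×10⁻⁸·2.560×10¹⁰/896.

α/ε ≈ 3.24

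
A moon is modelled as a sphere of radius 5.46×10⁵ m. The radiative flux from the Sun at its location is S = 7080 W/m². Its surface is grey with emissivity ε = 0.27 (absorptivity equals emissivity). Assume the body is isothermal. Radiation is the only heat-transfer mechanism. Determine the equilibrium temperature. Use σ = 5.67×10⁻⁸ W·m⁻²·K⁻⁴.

T ≈ 420 K

At equilibrium, absorbed power = emitted power.
Absorbing cross-section = πr² = 9.366×10¹¹ m²; emitting surface = 4πr² = 3.746×10¹² m² (ratio 4).
εS·A_cross = εσ·A_surf·T⁴  ⇒  T⁴ = S/(4σ)   (ε cancels).
T⁴ = 7080/(4·5.67×10⁻⁸) = 3.122×10¹⁰ K⁴.
T = (3.122×10¹⁰)^(1/4).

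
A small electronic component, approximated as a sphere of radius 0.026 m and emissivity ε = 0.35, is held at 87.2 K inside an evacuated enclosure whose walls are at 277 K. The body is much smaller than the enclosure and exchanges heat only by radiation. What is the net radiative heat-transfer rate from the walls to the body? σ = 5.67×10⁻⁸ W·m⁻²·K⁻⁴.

For a small grey body in a large enclosure: P_net = εσA(T_body⁴ − T_wall⁴).
A = 4πr² = 0.008495 m²; T_body⁴ − T_wall⁴ = 5.782×10⁷ − 5.887×10⁹ = -5.830×10⁹ K⁴.
|P_net| = 0.35·5.67×10⁻⁸·0.008495·5.830×10⁹.

P_net ≈ 0.983 W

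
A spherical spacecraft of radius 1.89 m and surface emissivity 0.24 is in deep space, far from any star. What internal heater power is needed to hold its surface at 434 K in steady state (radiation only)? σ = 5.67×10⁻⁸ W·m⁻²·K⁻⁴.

P = εσ·4πr²·T⁴.
4πr² = 44.89 m²; T⁴ = 3.548×10¹⁰ K⁴.
P = 0.24·5.67×10⁻⁸·44.89·3.548×10¹⁰.

P ≈ 21700 W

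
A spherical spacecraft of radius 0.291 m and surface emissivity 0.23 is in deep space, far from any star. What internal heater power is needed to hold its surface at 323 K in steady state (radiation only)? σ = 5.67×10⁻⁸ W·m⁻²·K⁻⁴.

P = εσ·4πr²·T⁴.
4πr² = 1.064 m²; T⁴ = 1.088×10¹⁰ K⁴.
P = 0.23·5.67×10⁻⁸·1.064·1.088×10¹⁰.

P ≈ 151 W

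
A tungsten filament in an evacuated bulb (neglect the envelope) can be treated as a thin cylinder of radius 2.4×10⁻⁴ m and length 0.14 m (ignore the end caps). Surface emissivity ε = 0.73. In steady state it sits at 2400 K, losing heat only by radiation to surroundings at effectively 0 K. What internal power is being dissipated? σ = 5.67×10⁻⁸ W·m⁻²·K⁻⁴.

Steady state: P = εσA T⁴.
A = 2πrL = 2.111×10⁻⁴ m²; T⁴ = (2400)⁴ = 3.318×10¹³ K⁴.
P = 0.73 × 5.67×10⁻⁸ × 2.111×10⁻⁴ × 3.318×10¹³.

P ≈ 290 W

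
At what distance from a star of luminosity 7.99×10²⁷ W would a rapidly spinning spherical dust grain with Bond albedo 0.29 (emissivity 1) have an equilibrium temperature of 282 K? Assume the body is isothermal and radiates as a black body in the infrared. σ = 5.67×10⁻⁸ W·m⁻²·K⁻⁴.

d ≈ 5.61×10¹¹ m

For an isothermal black-emitting sphere, (1−a)S·πr² = σ·4πr²·T⁴ ⇒ S = 4σT⁴/(1−a).
S = 4·5.67×10⁻⁸·(282)⁴/0.710 = 2020 W/m².
Flux falls as S = L/(4πd²), so d = √(L/(4πS)) = √(7.99×10²⁷/(4π·2020)).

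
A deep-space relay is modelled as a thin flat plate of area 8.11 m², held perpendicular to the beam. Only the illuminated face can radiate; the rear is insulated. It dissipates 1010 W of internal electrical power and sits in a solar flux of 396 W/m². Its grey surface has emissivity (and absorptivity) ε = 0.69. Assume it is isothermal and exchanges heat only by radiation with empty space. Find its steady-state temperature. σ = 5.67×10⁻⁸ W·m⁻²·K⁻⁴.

T ≈ 318 K

At steady state, absorbed solar power + internal power = radiated power.
Absorbed: α·S·A_cross = 0.69·396·8.110 = 2216 W (cross-section A).
Total input = 2216 + 1010 = 3226 W.
Radiated: εσ·A_surf·T⁴ with A_surf = A = 8.110 m².
T⁴ = 3226/(0.69·5.67×10⁻⁸·8.110) = 1.017×10¹⁰ K⁴.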